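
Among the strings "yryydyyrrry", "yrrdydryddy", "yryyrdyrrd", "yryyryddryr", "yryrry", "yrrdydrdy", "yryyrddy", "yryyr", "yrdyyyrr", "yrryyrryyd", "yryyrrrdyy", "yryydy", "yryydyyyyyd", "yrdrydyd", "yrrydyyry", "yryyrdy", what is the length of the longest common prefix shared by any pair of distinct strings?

7

Look for the deepest trie node that still has at least two words in its subtree.
"yrrdydrdy" and "yrrdydryddy" agree on "yrrdydr" (7 characters) before diverging; nothing deeper is shared.
Longest shared-prefix length: 7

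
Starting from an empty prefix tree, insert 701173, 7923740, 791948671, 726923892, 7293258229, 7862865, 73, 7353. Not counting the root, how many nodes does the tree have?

For each word, the new-node count is its length minus the longest prefix already in the trie:
  "701173" → 6 new (7, 0, 1, 1, 7, 3)
  "7923740" → prefix "7" already present; 6 new (9, 2, 3, 7, 4, 0)
  "791948671" → prefix "79" already present; 7 new (1, 9, 4, 8, 6, 7, 1)
  "726923892" → prefix "7" already present; 8 new (2, 6, 9, 2, 3, 8, 9, 2)
  "7293258229" → prefix "72" already present; 8 new (9, 3, 2, 5, 8, 2, 2, 9)
  "7862865" → prefix "7" already present; 6 new (8, 6, 2, 8, 6, 5)
  "73" → prefix "7" already present; 1 new (3)
  "7353" → prefix "73" already present; 2 new (5, 3)
Total nodes = 6 + 6 + 7 + 8 + 8 + 6 + 1 + 2 = 44

44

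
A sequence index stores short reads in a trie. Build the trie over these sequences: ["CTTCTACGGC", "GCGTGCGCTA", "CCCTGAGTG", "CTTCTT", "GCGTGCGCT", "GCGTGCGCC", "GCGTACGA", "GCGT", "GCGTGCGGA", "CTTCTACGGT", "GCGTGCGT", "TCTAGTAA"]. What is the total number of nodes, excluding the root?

46

Trace insertions, counting only characters that open a new branch:
  "CTTCTACGGC" → 10 new (C, T, T, C, T, A, C, G, G, C)
  "GCGTGCGCTA" → 10 new (G, C, G, T, G, C, G, C, T, A)
  "CCCTGAGTG" → prefix "C" already present; 8 new (C, C, T, G, A, G, T, G)
  "CTTCTT" → prefix "CTTCT" already present; 1 new (T)
  "GCGTGCGCT" → prefix "GCGTGCGCT" already present; 0 new (none)
  "GCGTGCGCC" → prefix "GCGTGCGC" already present; 1 new (C)
  "GCGTACGA" → prefix "GCGT" already present; 4 new (A, C, G, A)
  "GCGT" → prefix "GCGT" already present; 0 new (none)
  "GCGTGCGGA" → prefix "GCGTGCG" already present; 2 new (G, A)
  "CTTCTACGGT" → prefix "CTTCTACGG" already present; 1 new (T)
  "GCGTGCGT" → prefix "GCGTGCG" already present; 1 new (T)
  "TCTAGTAA" → 8 new (T, C, T, A, G, T, A, A)
Total nodes = 10 + 10 + 8 + 1 + 0 + 1 + 4 + 0 + 2 + 1 + 1 + 8 = 46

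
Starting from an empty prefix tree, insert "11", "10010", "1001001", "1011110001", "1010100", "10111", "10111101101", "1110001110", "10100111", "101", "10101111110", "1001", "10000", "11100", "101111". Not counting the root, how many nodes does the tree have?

44

Trace insertions, counting only characters that open a new branch:
  "11" → 2 new (1, 1)
  "10010" → prefix "1" already present; 4 new (0, 0, 1, 0)
  "1001001" → prefix "10010" already present; 2 new (0, 1)
  "1011110001" → prefix "10" already present; 8 new (1, 1, 1, 1, 0, 0, 0, 1)
  "1010100" → prefix "101" already present; 4 new (0, 1, 0, 0)
  "10111" → prefix "10111" already present; 0 new (none)
  "10111101101" → prefix "1011110" already present; 4 new (1, 1, 0, 1)
  "1110001110" → prefix "11" already present; 8 new (1, 0, 0, 0, 1, 1, 1, 0)
  "10100111" → prefix "1010" already present; 4 new (0, 1, 1, 1)
  "101" → prefix "101" already present; 0 new (none)
  "10101111110" → prefix "10101" already present; 6 new (1, 1, 1, 1, 1, 0)
  "1001" → prefix "1001" already present; 0 new (none)
  "10000" → prefix "100" already present; 2 new (0, 0)
  "11100" → prefix "11100" already present; 0 new (none)
  "101111" → prefix "101111" already present; 0 new (none)
Total nodes = 2 + 4 + 2 + 8 + 4 + 0 + 4 + 8 + 4 + 0 + 6 + 0 + 2 + 0 + 0 = 44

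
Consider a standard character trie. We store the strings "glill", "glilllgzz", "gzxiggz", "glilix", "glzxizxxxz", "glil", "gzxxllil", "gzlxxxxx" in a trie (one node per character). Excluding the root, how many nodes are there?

36

Count nodes per top-level branch (shared prefixes stored once):
  'g'-branch (glil, glilix, glill, glilllgzz, glzxizxxxz, gzlxxxxx, gzxiggz, gzxxllil): 36 nodes
Sum: 36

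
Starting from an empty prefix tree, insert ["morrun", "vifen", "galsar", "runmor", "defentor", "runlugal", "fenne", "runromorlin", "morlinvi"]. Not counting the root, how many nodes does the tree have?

For each word, the new-node count is its length minus the longest prefix already in the trie:
  "morrun" → 6 new (m, o, r, r, u, n)
  "vifen" → 5 new (v, i, f, e, n)
  "galsar" → 6 new (g, a, l, s, a, r)
  "runmor" → 6 new (r, u, n, m, o, r)
  "defentor" → 8 new (d, e, f, e, n, t, o, r)
  "runlugal" → prefix "run" already present; 5 new (l, u, g, a, l)
  "fenne" → 5 new (f, e, n, n, e)
  "runromorlin" → prefix "run" already present; 8 new (r, o, m, o, r, l, i, n)
  "morlinvi" → prefix "mor" already present; 5 new (l, i, n, v, i)
Total nodes = 6 + 5 + 6 + 6 + 8 + 5 + 5 + 8 + 5 = 54

54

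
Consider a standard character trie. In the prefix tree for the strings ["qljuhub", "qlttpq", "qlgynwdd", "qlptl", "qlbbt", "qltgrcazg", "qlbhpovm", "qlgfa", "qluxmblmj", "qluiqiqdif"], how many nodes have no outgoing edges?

A leaf is a node with no children — equivalently, the end of a word that is not a proper prefix of any other stored word.
Those words: "qlbbt", "qlbhpovm", "qlgfa", "qlgynwdd", "qljuhub", "qlptl", "qltgrcazg", "qlttpq", "qluiqiqdif", "qluxmblmj"
Leaf count: 10

10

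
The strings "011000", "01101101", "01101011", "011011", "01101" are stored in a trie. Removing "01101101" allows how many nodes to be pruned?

After clearing the end-marker at "01101101", prune upward until reaching a node still needed by another word.
The suffix "01" (2 nodes) is used only by "01101101"; "011011" is itself a stored word, so pruning stops there.
Nodes removed: 2

2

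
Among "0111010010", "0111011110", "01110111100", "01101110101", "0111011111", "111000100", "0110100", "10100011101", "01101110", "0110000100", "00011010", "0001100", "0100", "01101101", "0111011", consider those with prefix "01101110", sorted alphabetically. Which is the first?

Words with prefix "01101110", in lexicographic order: "01101110", "01101110101"
The 1st is 01101110.

01101110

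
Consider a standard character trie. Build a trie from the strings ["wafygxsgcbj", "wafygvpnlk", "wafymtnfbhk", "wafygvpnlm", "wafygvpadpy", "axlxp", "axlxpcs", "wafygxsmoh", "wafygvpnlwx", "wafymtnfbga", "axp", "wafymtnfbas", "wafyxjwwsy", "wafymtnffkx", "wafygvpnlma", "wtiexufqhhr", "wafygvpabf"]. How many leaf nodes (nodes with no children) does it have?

Leaves are exactly the stored words that no other stored word extends.
Those words: "axlxpcs", "axp", "wafygvpabf", "wafygvpadpy", "wafygvpnlk", "wafygvpnlma", "wafygvpnlwx", "wafygxsgcbj", "wafygxsmoh", "wafymtnfbas", "wafymtnfbga", "wafymtnfbhk", "wafymtnffkx", "wafyxjwwsy", "wtiexufqhhr"
Leaf count: 15

15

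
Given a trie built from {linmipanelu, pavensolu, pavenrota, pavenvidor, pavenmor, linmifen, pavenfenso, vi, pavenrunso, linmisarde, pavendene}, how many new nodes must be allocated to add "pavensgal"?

Walking "pavensgal" from the root, the first 6 characters ("pavens") follow existing edges; "g" is the first miss.
Each of the 3 remaining characters creates one node.

3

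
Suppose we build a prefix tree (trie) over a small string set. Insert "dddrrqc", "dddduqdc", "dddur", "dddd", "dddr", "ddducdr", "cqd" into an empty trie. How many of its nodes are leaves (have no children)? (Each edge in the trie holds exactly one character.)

5

A leaf is a node with no children — equivalently, the end of a word that is not a proper prefix of any other stored word.
Those words: "cqd", "dddduqdc", "dddrrqc", "ddducdr", "dddur"
Leaf count: 5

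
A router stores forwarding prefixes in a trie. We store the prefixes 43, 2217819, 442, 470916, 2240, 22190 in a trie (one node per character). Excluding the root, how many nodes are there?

20

For each word, the new-node count is its length minus the longest prefix already in the trie:
  "43" → 2 new (4, 3)
  "2217819" → 7 new (2, 2, 1, 7, 8, 1, 9)
  "442" → prefix "4" already present; 2 new (4, 2)
  "470916" → prefix "4" already present; 5 new (7, 0, 9, 1, 6)
  "2240" → prefix "22" already present; 2 new (4, 0)
  "22190" → prefix "221" already present; 2 new (9, 0)
Total nodes = 2 + 7 + 2 + 5 + 2 + 2 = 20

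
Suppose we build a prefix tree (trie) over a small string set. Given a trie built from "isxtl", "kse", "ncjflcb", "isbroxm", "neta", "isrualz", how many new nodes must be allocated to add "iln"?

2

"i" is already a path in the trie; the remaining "ln" must be added.
Each of the 2 remaining characters creates one node.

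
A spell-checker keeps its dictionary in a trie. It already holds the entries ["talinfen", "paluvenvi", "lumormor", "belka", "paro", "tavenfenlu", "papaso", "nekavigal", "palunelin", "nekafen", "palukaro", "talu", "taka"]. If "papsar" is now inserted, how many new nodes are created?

Walking "papsar" from the root, the first 3 characters ("pap") follow existing edges; "s" is the first miss.
So 6 − 3 = 3 new nodes.

3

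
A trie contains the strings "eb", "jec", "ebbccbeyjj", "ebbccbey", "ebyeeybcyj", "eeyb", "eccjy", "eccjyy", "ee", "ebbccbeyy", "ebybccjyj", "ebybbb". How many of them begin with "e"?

11

Filter for entries beginning with "e":
Words under "e": eb, ebbccbey, ebbccbeyjj, ebbccbeyy, ebybbb, ebybccjyj, ebyeeybcyj, eccjy, eccjyy, ee, eeyb
Count: 11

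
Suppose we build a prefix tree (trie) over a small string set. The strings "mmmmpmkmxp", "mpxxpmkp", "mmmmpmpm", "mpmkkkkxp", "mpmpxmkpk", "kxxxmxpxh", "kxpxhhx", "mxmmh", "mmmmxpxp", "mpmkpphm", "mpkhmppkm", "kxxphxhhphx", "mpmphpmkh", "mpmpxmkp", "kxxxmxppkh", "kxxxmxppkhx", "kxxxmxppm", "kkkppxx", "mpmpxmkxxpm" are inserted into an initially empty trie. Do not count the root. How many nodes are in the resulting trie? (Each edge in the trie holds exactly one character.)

93

For each word, the new-node count is its length minus the longest prefix already in the trie:
  "mmmmpmkmxp" → 10 new (m, m, m, m, p, m, k, m, x, p)
  "mpxxpmkp" → prefix "m" already present; 7 new (p, x, x, p, m, k, p)
  "mmmmpmpm" → prefix "mmmmpm" already present; 2 new (p, m)
  "mpmkkkkxp" → prefix "mp" already present; 7 new (m, k, k, k, k, x, p)
  "mpmpxmkpk" → prefix "mpm" already present; 6 new (p, x, m, k, p, k)
  "kxxxmxpxh" → 9 new (k, x, x, x, m, x, p, x, h)
  "kxpxhhx" → prefix "kx" already present; 5 new (p, x, h, h, x)
  "mxmmh" → prefix "m" already present; 4 new (x, m, m, h)
  "mmmmxpxp" → prefix "mmmm" already present; 4 new (x, p, x, p)
  "mpmkpphm" → prefix "mpmk" already present; 4 new (p, p, h, m)
  "mpkhmppkm" → prefix "mp" already present; 7 new (k, h, m, p, p, k, m)
  "kxxphxhhphx" → prefix "kxx" already present; 8 new (p, h, x, h, h, p, h, x)
  "mpmphpmkh" → prefix "mpmp" already present; 5 new (h, p, m, k, h)
  "mpmpxmkp" → prefix "mpmpxmkp" already present; 0 new (none)
  "kxxxmxppkh" → prefix "kxxxmxp" already present; 3 new (p, k, h)
  "kxxxmxppkhx" → prefix "kxxxmxppkh" already present; 1 new (x)
  "kxxxmxppm" → prefix "kxxxmxpp" already present; 1 new (m)
  "kkkppxx" → prefix "k" already present; 6 new (k, k, p, p, x, x)
  "mpmpxmkxxpm" → prefix "mpmpxmk" already present; 4 new (x, x, p, m)
Total nodes = 10 + 7 + 2 + 7 + 6 + 9 + 5 + 4 + 4 + 4 + 7 + 8 + 5 + 0 + 3 + 1 + 1 + 6 + 4 = 93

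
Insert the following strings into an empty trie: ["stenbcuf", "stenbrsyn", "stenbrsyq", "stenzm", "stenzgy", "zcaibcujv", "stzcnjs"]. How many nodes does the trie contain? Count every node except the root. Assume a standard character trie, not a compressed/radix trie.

31

Trace insertions, counting only characters that open a new branch:
  "stenbcuf" → 8 new (s, t, e, n, b, c, u, f)
  "stenbrsyn" → prefix "stenb" already present; 4 new (r, s, y, n)
  "stenbrsyq" → prefix "stenbrsy" already present; 1 new (q)
  "stenzm" → prefix "sten" already present; 2 new (z, m)
  "stenzgy" → prefix "stenz" already present; 2 new (g, y)
  "zcaibcujv" → 9 new (z, c, a, i, b, c, u, j, v)
  "stzcnjs" → prefix "st" already present; 5 new (z, c, n, j, s)
Total nodes = 8 + 4 + 1 + 2 + 2 + 9 + 5 = 31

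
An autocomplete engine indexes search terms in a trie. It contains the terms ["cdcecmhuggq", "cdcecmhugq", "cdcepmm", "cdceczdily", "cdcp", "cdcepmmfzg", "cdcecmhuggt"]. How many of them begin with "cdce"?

Walk to "cdce"; the words in its subtree are exactly those with that prefix.
Words under "cdce": cdcecmhuggq, cdcecmhuggt, cdcecmhugq, cdceczdily, cdcepmm, cdcepmmfzg
Count: 6

6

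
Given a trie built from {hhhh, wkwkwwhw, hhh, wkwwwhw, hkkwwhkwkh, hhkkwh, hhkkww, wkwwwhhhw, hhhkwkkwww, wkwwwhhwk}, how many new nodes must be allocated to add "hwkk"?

Walking "hwkk" from the root, the first 1 characters ("h") follow existing edges; "w" is the first miss.
Each of the 3 remaining characters creates one node.

3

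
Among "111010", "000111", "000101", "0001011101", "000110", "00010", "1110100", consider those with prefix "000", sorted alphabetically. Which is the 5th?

DFS of the "000" subtree visits, in order: "00010", "000101", "0001011101", "000110", "000111"
The 5th is 000111.

000111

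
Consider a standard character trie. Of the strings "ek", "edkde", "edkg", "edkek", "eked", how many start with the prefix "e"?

Traverse to the node for "e", then collect every word in that subtree.
Matches: "edkde", "edkek", "edkg", "ek", "eked"
Count: 5

5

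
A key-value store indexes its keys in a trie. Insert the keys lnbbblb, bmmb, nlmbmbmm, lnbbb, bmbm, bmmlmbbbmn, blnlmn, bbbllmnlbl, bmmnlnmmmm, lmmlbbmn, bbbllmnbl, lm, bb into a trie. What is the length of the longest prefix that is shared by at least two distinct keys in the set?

7

Equivalently: take the maximum, over all pairs, of their longest common prefix length.
e.g. "bbbllmnbl" and "bbbllmnlbl" share the prefix "bbbllmn" of length 7; no pair shares a longer one.
Longest shared-prefix length: 7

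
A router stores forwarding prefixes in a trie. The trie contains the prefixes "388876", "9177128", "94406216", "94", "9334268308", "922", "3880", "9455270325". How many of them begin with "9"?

Filter for entries beginning with "9":
Matches: "9177128", "922", "9334268308", "94", "94406216", "9455270325"
Count: 6

6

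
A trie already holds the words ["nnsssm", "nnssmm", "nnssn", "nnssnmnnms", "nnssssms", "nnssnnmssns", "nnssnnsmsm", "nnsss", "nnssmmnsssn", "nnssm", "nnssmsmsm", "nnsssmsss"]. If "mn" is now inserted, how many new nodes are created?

2

No existing word starts with "m", so every character of "mn" needs a new node.
2 − 0 = 2 new nodes.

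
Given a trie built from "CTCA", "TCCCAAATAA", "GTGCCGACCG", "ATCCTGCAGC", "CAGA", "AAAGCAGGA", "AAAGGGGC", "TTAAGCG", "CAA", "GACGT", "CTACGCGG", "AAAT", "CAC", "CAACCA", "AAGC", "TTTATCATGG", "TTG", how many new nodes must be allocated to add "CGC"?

2

Walking "CGC" from the root, the first 1 characters ("C") follow existing edges; "G" is the first miss.
So 3 − 1 = 2 new nodes.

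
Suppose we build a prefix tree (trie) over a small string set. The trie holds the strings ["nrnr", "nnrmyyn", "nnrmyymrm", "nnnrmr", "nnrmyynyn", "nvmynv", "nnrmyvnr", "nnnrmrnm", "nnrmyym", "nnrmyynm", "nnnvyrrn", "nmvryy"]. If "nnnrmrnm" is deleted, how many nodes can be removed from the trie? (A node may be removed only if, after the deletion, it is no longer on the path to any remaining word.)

2

A node on "nnnrmrnm"'s path can go only if nothing else ends at it or branches off below it.
The suffix "nm" (2 nodes) is used only by "nnnrmrnm"; "nnnrmr" is itself a stored word, so pruning stops there.
Nodes removed: 2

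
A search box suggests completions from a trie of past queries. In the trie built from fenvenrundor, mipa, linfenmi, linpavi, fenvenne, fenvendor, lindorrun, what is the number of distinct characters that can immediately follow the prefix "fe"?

1

Follow the path "fe" to its node, then look at its outgoing edges.
Distinct next characters after "fe": n.
That node has 1 child edge.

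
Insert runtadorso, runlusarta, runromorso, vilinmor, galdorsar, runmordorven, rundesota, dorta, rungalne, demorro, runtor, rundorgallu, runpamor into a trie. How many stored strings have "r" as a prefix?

Filter for entries beginning with "r":
Words under "r": rundesota, rundorgallu, rungalne, runlusarta, runmordorven, runpamor, runromorso, runtadorso, runtor
Count: 9

9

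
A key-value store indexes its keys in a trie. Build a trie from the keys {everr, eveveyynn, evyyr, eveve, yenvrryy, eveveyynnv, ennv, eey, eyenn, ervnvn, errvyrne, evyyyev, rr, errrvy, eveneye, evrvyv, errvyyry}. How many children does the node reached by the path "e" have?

5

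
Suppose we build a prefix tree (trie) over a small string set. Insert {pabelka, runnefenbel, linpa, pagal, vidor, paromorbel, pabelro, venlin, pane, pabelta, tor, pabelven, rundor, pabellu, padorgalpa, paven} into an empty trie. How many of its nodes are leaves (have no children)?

16

A leaf is a node with no children — equivalently, the end of a word that is not a proper prefix of any other stored word.
Those words: "linpa", "pabelka", "pabellu", "pabelro", "pabelta", "pabelven", "padorgalpa", "pagal", "pane", "paromorbel", "paven", "rundor", "runnefenbel", "tor", "venlin", "vidor"
Leaf count: 16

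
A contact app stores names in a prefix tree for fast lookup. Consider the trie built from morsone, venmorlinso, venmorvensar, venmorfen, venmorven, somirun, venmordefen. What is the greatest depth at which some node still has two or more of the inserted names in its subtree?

9

The deepest shared node is where two words last agree before diverging.
"venmorven" and "venmorvensar" agree on "venmorven" (9 characters) before diverging; nothing deeper is shared.
Longest shared-prefix length: 9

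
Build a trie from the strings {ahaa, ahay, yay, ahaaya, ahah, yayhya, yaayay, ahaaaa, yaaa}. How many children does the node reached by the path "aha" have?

3

Walk "aha" from the root, arriving at one node.
Distinct next characters after "aha": a, h, y.
That node has 3 child edges.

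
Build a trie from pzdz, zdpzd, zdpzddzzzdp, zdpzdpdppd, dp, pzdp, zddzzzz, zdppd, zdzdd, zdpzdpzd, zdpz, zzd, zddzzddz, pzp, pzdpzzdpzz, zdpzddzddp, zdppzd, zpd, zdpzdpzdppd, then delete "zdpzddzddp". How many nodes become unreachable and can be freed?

3

Walk "zdpzddzddp" from the leaf back toward the root, removing each node that no remaining word uses.
The suffix "ddp" (3 nodes) is used only by "zdpzddzddp"; the node for "zdpzddz" still has the child "z", so pruning stops there.
Nodes removed: 3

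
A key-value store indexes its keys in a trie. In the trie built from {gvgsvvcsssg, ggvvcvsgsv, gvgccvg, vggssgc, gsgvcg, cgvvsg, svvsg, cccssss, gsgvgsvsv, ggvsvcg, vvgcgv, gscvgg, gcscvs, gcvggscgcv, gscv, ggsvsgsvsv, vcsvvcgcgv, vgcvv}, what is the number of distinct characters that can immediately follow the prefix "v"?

3

The children of the "v" node are the distinct next characters among strings starting with "v".
Distinct next characters after "v": c, g, v.
That node has 3 child edges.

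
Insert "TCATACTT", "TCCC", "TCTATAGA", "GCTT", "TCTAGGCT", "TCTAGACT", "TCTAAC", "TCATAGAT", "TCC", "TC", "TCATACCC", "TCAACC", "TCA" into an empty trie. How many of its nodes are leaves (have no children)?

10

Leaves are exactly the stored words that no other stored word extends.
Those words: "GCTT", "TCAACC", "TCATACCC", "TCATACTT", "TCATAGAT", "TCCC", "TCTAAC", "TCTAGACT", "TCTAGGCT", "TCTATAGA"
Leaf count: 10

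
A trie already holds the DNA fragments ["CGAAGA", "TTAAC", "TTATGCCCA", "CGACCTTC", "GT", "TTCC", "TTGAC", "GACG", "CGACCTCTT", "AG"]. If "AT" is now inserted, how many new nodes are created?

1

"A" is already a path in the trie; the remaining "T" must be added.
So 2 − 1 = 1 new nodes.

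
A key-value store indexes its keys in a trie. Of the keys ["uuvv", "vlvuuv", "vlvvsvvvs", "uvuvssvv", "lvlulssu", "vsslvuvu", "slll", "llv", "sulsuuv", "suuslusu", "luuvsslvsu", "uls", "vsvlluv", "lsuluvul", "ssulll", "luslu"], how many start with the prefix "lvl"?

Traverse to the node for "lvl", then collect every word in that subtree.
Matches: "lvlulssu"
Count: 1

1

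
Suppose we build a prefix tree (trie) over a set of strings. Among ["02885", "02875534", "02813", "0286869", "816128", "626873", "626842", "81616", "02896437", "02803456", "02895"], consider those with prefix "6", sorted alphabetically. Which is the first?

DFS of the "6" subtree visits, in order: "626842", "626873"
Position 1: 626842

626842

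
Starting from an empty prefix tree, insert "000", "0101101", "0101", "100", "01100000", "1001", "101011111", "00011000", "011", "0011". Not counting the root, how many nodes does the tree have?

For each word, the new-node count is its length minus the longest prefix already in the trie:
  "000" → 3 new (0, 0, 0)
  "0101101" → prefix "0" already present; 6 new (1, 0, 1, 1, 0, 1)
  "0101" → prefix "0101" already present; 0 new (none)
  "100" → 3 new (1, 0, 0)
  "01100000" → prefix "01" already present; 6 new (1, 0, 0, 0, 0, 0)
  "1001" → prefix "100" already present; 1 new (1)
  "101011111" → prefix "10" already present; 7 new (1, 0, 1, 1, 1, 1, 1)
  "00011000" → prefix "000" already present; 5 new (1, 1, 0, 0, 0)
  "011" → prefix "011" already present; 0 new (none)
  "0011" → prefix "00" already present; 2 new (1, 1)
Total nodes = 3 + 6 + 0 + 3 + 6 + 1 + 7 + 5 + 0 + 2 = 33

33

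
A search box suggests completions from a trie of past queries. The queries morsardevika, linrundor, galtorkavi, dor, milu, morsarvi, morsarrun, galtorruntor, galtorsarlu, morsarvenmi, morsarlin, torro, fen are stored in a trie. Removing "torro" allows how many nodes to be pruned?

5

Walk "torro" from the leaf back toward the root, removing each node that no remaining word uses.
No other word shares any prefix with "torro", so all 5 of its nodes go.
Nodes removed: 5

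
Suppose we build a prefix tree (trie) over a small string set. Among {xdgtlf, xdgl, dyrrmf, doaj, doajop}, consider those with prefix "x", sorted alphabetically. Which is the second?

Filter for "x…" and sort: "xdgl", "xdgtlf"
The 2nd is xdgtlf.

xdgtlf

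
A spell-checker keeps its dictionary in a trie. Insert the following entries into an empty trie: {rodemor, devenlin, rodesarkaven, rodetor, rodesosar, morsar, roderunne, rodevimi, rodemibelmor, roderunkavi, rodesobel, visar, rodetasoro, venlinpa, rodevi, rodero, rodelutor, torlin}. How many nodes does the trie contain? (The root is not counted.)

Insert word by word; a character creates a node only if that edge doesn't already exist:
  "rodemor" → 7 new (r, o, d, e, m, o, r)
  "devenlin" → 8 new (d, e, v, e, n, l, i, n)
  "rodesarkaven" → prefix "rode" already present; 8 new (s, a, r, k, a, v, e, n)
  "rodetor" → prefix "rode" already present; 3 new (t, o, r)
  "rodesosar" → prefix "rodes" already present; 4 new (o, s, a, r)
  "morsar" → 6 new (m, o, r, s, a, r)
  "roderunne" → prefix "rode" already present; 5 new (r, u, n, n, e)
  "rodevimi" → prefix "rode" already present; 4 new (v, i, m, i)
  "rodemibelmor" → prefix "rodem" already present; 7 new (i, b, e, l, m, o, r)
  "roderunkavi" → prefix "roderun" already present; 4 new (k, a, v, i)
  "rodesobel" → prefix "rodeso" already present; 3 new (b, e, l)
  "visar" → 5 new (v, i, s, a, r)
  "rodetasoro" → prefix "rodet" already present; 5 new (a, s, o, r, o)
  "venlinpa" → prefix "v" already present; 7 new (e, n, l, i, n, p, a)
  "rodevi" → prefix "rodevi" already present; 0 new (none)
  "rodero" → prefix "roder" already present; 1 new (o)
  "rodelutor" → prefix "rode" already present; 5 new (l, u, t, o, r)
  "torlin" → 6 new (t, o, r, l, i, n)
Total nodes = 7 + 8 + 8 + 3 + 4 + 6 + 5 + 4 + 7 + 4 + 3 + 5 + 5 + 7 + 0 + 1 + 5 + 6 = 88

88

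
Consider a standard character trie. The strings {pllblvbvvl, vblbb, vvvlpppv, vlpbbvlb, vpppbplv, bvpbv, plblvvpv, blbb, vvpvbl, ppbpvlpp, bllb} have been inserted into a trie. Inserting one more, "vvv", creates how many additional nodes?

0

Every character of "vvv" already lies on an existing path (it is a prefix of some stored word).
No new nodes are needed: 0.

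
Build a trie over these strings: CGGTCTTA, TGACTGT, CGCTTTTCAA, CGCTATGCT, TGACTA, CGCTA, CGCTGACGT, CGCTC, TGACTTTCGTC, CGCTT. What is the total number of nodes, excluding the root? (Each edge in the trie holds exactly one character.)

41

Trace insertions, counting only characters that open a new branch:
  "CGGTCTTA" → 8 new (C, G, G, T, C, T, T, A)
  "TGACTGT" → 7 new (T, G, A, C, T, G, T)
  "CGCTTTTCAA" → prefix "CG" already present; 8 new (C, T, T, T, T, C, A, A)
  "CGCTATGCT" → prefix "CGCT" already present; 5 new (A, T, G, C, T)
  "TGACTA" → prefix "TGACT" already present; 1 new (A)
  "CGCTA" → prefix "CGCTA" already present; 0 new (none)
  "CGCTGACGT" → prefix "CGCT" already present; 5 new (G, A, C, G, T)
  "CGCTC" → prefix "CGCT" already present; 1 new (C)
  "TGACTTTCGTC" → prefix "TGACT" already present; 6 new (T, T, C, G, T, C)
  "CGCTT" → prefix "CGCTT" already present; 0 new (none)
Total nodes = 8 + 7 + 8 + 5 + 1 + 0 + 5 + 1 + 6 + 0 = 41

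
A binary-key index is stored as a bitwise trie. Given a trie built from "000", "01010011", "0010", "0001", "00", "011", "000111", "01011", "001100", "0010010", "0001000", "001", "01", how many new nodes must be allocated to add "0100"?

1

Walking "0100" from the root, the first 3 characters ("010") follow existing edges; "0" is the first miss.
So 4 − 3 = 1 new nodes.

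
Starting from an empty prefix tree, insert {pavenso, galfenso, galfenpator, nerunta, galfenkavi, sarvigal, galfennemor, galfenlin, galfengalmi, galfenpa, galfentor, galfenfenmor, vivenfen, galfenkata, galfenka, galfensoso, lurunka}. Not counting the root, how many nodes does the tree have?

Insert word by word; a character creates a node only if that edge doesn't already exist:
  "pavenso" → 7 new (p, a, v, e, n, s, o)
  "galfenso" → 8 new (g, a, l, f, e, n, s, o)
  "galfenpator" → prefix "galfen" already present; 5 new (p, a, t, o, r)
  "nerunta" → 7 new (n, e, r, u, n, t, a)
  "galfenkavi" → prefix "galfen" already present; 4 new (k, a, v, i)
  "sarvigal" → 8 new (s, a, r, v, i, g, a, l)
  "galfennemor" → prefix "galfen" already present; 5 new (n, e, m, o, r)
  "galfenlin" → prefix "galfen" already present; 3 new (l, i, n)
  "galfengalmi" → prefix "galfen" already present; 5 new (g, a, l, m, i)
  "galfenpa" → prefix "galfenpa" already present; 0 new (none)
  "galfentor" → prefix "galfen" already present; 3 new (t, o, r)
  "galfenfenmor" → prefix "galfen" already present; 6 new (f, e, n, m, o, r)
  "vivenfen" → 8 new (v, i, v, e, n, f, e, n)
  "galfenkata" → prefix "galfenka" already present; 2 new (t, a)
  "galfenka" → prefix "galfenka" already present; 0 new (none)
  "galfensoso" → prefix "galfenso" already present; 2 new (s, o)
  "lurunka" → 7 new (l, u, r, u, n, k, a)
Total nodes = 7 + 8 + 5 + 7 + 4 + 8 + 5 + 3 + 5 + 0 + 3 + 6 + 8 + 2 + 0 + 2 + 7 = 80

80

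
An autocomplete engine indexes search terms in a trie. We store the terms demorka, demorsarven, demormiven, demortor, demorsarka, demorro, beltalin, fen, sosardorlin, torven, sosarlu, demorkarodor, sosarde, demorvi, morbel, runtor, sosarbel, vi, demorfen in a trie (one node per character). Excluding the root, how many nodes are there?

Insert word by word; a character creates a node only if that edge doesn't already exist:
  "demorka" → 7 new (d, e, m, o, r, k, a)
  "demorsarven" → prefix "demor" already present; 6 new (s, a, r, v, e, n)
  "demormiven" → prefix "demor" already present; 5 new (m, i, v, e, n)
  "demortor" → prefix "demor" already present; 3 new (t, o, r)
  "demorsarka" → prefix "demorsar" already present; 2 new (k, a)
  "demorro" → prefix "demor" already present; 2 new (r, o)
  "beltalin" → 8 new (b, e, l, t, a, l, i, n)
  "fen" → 3 new (f, e, n)
  "sosardorlin" → 11 new (s, o, s, a, r, d, o, r, l, i, n)
  "torven" → 6 new (t, o, r, v, e, n)
  "sosarlu" → prefix "sosar" already present; 2 new (l, u)
  "demorkarodor" → prefix "demorka" already present; 5 new (r, o, d, o, r)
  "sosarde" → prefix "sosard" already present; 1 new (e)
  "demorvi" → prefix "demor" already present; 2 new (v, i)
  "morbel" → 6 new (m, o, r, b, e, l)
  "runtor" → 6 new (r, u, n, t, o, r)
  "sosarbel" → prefix "sosar" already present; 3 new (b, e, l)
  "vi" → 2 new (v, i)
  "demorfen" → prefix "demor" already present; 3 new (f, e, n)
Total nodes = 7 + 6 + 5 + 3 + 2 + 2 + 8 + 3 + 11 + 6 + 2 + 5 + 1 + 2 + 6 + 6 + 3 + 2 + 3 = 83

83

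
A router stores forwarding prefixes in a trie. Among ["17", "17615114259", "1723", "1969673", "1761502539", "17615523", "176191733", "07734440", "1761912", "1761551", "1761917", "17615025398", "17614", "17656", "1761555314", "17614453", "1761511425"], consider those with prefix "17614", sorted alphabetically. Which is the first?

17614

DFS of the "17614" subtree visits, in order: "17614", "17614453"
The 1st is 17614.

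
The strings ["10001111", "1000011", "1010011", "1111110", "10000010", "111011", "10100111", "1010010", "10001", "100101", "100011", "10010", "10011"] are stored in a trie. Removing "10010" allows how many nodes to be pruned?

0

A node on "10010"'s path can go only if nothing else ends at it or branches off below it.
Every node on "10010" is still needed (e.g. by "100101"), so nothing is freed.
Nodes removed: 0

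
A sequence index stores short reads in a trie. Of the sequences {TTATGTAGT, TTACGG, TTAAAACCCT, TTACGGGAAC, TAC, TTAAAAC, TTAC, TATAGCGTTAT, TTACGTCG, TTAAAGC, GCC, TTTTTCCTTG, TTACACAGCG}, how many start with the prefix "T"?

Walk to "T"; the words in its subtree are exactly those with that prefix.
Words under "T": TAC, TATAGCGTTAT, TTAAAAC, TTAAAACCCT, TTAAAGC, TTAC, TTACACAGCG, TTACGG, TTACGGGAAC, TTACGTCG, TTATGTAGT, TTTTTCCTTG
Count: 12

12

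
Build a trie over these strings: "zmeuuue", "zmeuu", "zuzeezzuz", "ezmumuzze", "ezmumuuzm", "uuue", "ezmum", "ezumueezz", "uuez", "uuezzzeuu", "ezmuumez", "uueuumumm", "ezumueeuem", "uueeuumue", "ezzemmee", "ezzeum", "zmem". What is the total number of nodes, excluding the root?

73

For each word, the new-node count is its length minus the longest prefix already in the trie:
  "zmeuuue" → 7 new (z, m, e, u, u, u, e)
  "zmeuu" → prefix "zmeuu" already present; 0 new (none)
  "zuzeezzuz" → prefix "z" already present; 8 new (u, z, e, e, z, z, u, z)
  "ezmumuzze" → 9 new (e, z, m, u, m, u, z, z, e)
  "ezmumuuzm" → prefix "ezmumu" already present; 3 new (u, z, m)
  "uuue" → 4 new (u, u, u, e)
  "ezmum" → prefix "ezmum" already present; 0 new (none)
  "ezumueezz" → prefix "ez" already present; 7 new (u, m, u, e, e, z, z)
  "uuez" → prefix "uu" already present; 2 new (e, z)
  "uuezzzeuu" → prefix "uuez" already present; 5 new (z, z, e, u, u)
  "ezmuumez" → prefix "ezmu" already present; 4 new (u, m, e, z)
  "uueuumumm" → prefix "uue" already present; 6 new (u, u, m, u, m, m)
  "ezumueeuem" → prefix "ezumuee" already present; 3 new (u, e, m)
  "uueeuumue" → prefix "uue" already present; 6 new (e, u, u, m, u, e)
  "ezzemmee" → prefix "ez" already present; 6 new (z, e, m, m, e, e)
  "ezzeum" → prefix "ezze" already present; 2 new (u, m)
  "zmem" → prefix "zme" already present; 1 new (m)
Total nodes = 7 + 0 + 8 + 9 + 3 + 4 + 0 + 7 + 2 + 5 + 4 + 6 + 3 + 6 + 6 + 2 + 1 = 73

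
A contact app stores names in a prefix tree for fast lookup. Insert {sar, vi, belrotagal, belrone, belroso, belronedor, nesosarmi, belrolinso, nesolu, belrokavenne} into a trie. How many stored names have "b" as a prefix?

6

Walk to "b"; the words in its subtree are exactly those with that prefix.
Matches: "belrokavenne", "belrolinso", "belrone", "belronedor", "belroso", "belrotagal"
Count: 6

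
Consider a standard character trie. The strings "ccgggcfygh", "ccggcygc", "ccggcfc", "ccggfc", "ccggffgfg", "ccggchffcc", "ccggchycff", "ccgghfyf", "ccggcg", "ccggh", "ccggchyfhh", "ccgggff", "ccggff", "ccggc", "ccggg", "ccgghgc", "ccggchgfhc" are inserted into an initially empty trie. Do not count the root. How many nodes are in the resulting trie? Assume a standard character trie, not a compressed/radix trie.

47

Insert word by word; a character creates a node only if that edge doesn't already exist:
  "ccgggcfygh" → 10 new (c, c, g, g, g, c, f, y, g, h)
  "ccggcygc" → prefix "ccgg" already present; 4 new (c, y, g, c)
  "ccggcfc" → prefix "ccggc" already present; 2 new (f, c)
  "ccggfc" → prefix "ccgg" already present; 2 new (f, c)
  "ccggffgfg" → prefix "ccggf" already present; 4 new (f, g, f, g)
  "ccggchffcc" → prefix "ccggc" already present; 5 new (h, f, f, c, c)
  "ccggchycff" → prefix "ccggch" already present; 4 new (y, c, f, f)
  "ccgghfyf" → prefix "ccgg" already present; 4 new (h, f, y, f)
  "ccggcg" → prefix "ccggc" already present; 1 new (g)
  "ccggh" → prefix "ccggh" already present; 0 new (none)
  "ccggchyfhh" → prefix "ccggchy" already present; 3 new (f, h, h)
  "ccgggff" → prefix "ccggg" already present; 2 new (f, f)
  "ccggff" → prefix "ccggff" already present; 0 new (none)
  "ccggc" → prefix "ccggc" already present; 0 new (none)
  "ccggg" → prefix "ccggg" already present; 0 new (none)
  "ccgghgc" → prefix "ccggh" already present; 2 new (g, c)
  "ccggchgfhc" → prefix "ccggch" already present; 4 new (g, f, h, c)
Total nodes = 10 + 4 + 2 + 2 + 4 + 5 + 4 + 4 + 1 + 0 + 3 + 2 + 0 + 0 + 0 + 2 + 4 = 47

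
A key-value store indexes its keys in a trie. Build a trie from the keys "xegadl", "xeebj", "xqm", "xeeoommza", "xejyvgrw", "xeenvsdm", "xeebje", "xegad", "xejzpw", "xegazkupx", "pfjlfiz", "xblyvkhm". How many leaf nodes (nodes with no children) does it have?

10

A leaf is a node with no children — equivalently, the end of a word that is not a proper prefix of any other stored word.
Those words: "pfjlfiz", "xblyvkhm", "xeebje", "xeenvsdm", "xeeoommza", "xegadl", "xegazkupx", "xejyvgrw", "xejzpw", "xqm"
Leaf count: 10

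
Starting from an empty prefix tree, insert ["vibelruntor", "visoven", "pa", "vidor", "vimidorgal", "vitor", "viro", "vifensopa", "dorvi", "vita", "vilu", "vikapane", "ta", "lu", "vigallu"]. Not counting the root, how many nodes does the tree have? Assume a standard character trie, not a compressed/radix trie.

64

Insert word by word; a character creates a node only if that edge doesn't already exist:
  "vibelruntor" → 11 new (v, i, b, e, l, r, u, n, t, o, r)
  "visoven" → prefix "vi" already present; 5 new (s, o, v, e, n)
  "pa" → 2 new (p, a)
  "vidor" → prefix "vi" already present; 3 new (d, o, r)
  "vimidorgal" → prefix "vi" already present; 8 new (m, i, d, o, r, g, a, l)
  "vitor" → prefix "vi" already present; 3 new (t, o, r)
  "viro" → prefix "vi" already present; 2 new (r, o)
  "vifensopa" → prefix "vi" already present; 7 new (f, e, n, s, o, p, a)
  "dorvi" → 5 new (d, o, r, v, i)
  "vita" → prefix "vit" already present; 1 new (a)
  "vilu" → prefix "vi" already present; 2 new (l, u)
  "vikapane" → prefix "vi" already present; 6 new (k, a, p, a, n, e)
  "ta" → 2 new (t, a)
  "lu" → 2 new (l, u)
  "vigallu" → prefix "vi" already present; 5 new (g, a, l, l, u)
Total nodes = 11 + 5 + 2 + 3 + 8 + 3 + 2 + 7 + 5 + 1 + 2 + 6 + 2 + 2 + 5 = 64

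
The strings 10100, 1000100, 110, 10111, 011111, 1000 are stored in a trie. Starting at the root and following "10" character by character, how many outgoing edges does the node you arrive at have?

Walk "10" from the root, arriving at one node.
Distinct next characters after "10": 0, 1.
That node has 2 child edges.

2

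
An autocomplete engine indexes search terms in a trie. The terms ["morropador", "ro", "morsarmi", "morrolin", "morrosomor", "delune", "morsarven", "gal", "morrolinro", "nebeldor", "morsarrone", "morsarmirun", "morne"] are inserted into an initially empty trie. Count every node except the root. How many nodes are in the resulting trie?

Insert word by word; a character creates a node only if that edge doesn't already exist:
  "morropador" → 10 new (m, o, r, r, o, p, a, d, o, r)
  "ro" → 2 new (r, o)
  "morsarmi" → prefix "mor" already present; 5 new (s, a, r, m, i)
  "morrolin" → prefix "morro" already present; 3 new (l, i, n)
  "morrosomor" → prefix "morro" already present; 5 new (s, o, m, o, r)
  "delune" → 6 new (d, e, l, u, n, e)
  "morsarven" → prefix "morsar" already present; 3 new (v, e, n)
  "gal" → 3 new (g, a, l)
  "morrolinro" → prefix "morrolin" already present; 2 new (r, o)
  "nebeldor" → 8 new (n, e, b, e, l, d, o, r)
  "morsarrone" → prefix "morsar" already present; 4 new (r, o, n, e)
  "morsarmirun" → prefix "morsarmi" already present; 3 new (r, u, n)
  "morne" → prefix "mor" already present; 2 new (n, e)
Total nodes = 10 + 2 + 5 + 3 + 5 + 6 + 3 + 3 + 2 + 8 + 4 + 3 + 2 = 56

56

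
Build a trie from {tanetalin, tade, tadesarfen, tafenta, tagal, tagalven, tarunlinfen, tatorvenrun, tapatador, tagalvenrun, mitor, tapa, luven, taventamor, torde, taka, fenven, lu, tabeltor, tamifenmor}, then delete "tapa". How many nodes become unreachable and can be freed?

Walk "tapa" from the leaf back toward the root, removing each node that no remaining word uses.
Every node on "tapa" is still needed (e.g. by "tapatador"), so nothing is freed.
Nodes removed: 0

0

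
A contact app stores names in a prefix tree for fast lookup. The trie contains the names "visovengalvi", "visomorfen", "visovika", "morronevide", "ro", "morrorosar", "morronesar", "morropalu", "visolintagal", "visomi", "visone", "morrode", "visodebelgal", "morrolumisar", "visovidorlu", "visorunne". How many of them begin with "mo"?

6

Filter for entries beginning with "mo":
Matches: "morrode", "morrolumisar", "morronesar", "morronevide", "morropalu", "morrorosar"
Count: 6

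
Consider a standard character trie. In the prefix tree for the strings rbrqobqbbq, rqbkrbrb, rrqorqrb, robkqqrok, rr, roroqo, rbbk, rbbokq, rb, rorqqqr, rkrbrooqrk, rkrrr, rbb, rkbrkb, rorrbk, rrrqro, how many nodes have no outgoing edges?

Leaves are exactly the stored words that no other stored word extends.
Those words: "rbbk", "rbbokq", "rbrqobqbbq", "rkbrkb", "rkrbrooqrk", "rkrrr", "robkqqrok", "roroqo", "rorqqqr", "rorrbk", "rqbkrbrb", "rrqorqrb", "rrrqro"
Leaf count: 13

13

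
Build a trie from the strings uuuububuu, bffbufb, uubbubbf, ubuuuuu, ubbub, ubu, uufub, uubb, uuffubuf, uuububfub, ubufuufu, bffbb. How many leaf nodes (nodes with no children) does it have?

Leaves are exactly the stored words that no other stored word extends.
Those words: "bffbb", "bffbufb", "ubbub", "ubufuufu", "ubuuuuu", "uubbubbf", "uuffubuf", "uufub", "uuububfub", "uuuububuu"
Leaf count: 10

10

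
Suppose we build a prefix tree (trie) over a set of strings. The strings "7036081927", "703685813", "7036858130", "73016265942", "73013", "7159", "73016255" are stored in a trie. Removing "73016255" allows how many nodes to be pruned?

2

After clearing the end-marker at "73016255", prune upward until reaching a node still needed by another word.
The suffix "55" (2 nodes) is used only by "73016255"; the node for "730162" still has the child "6", so pruning stops there.
Nodes removed: 2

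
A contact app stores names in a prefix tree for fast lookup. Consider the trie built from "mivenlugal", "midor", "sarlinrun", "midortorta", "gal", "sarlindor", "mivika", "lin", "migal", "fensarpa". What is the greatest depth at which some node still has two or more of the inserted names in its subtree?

6

The deepest shared node is where two words last agree before diverging.
"sarlindor" and "sarlinrun" agree on "sarlin" (6 characters) before diverging; nothing deeper is shared.
Longest shared-prefix length: 6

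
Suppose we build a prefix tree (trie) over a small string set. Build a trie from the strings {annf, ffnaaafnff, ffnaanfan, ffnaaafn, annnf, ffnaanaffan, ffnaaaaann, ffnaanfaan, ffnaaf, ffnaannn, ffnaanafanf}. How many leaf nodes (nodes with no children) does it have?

Leaves are exactly the stored words that no other stored word extends.
Those words: "annf", "annnf", "ffnaaaaann", "ffnaaafnff", "ffnaaf", "ffnaanafanf", "ffnaanaffan", "ffnaanfaan", "ffnaanfan", "ffnaannn"
Leaf count: 10

10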